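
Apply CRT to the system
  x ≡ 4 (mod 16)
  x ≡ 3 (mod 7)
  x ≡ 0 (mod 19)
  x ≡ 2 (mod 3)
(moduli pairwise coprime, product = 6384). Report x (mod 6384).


Product of moduli M = 16 · 7 · 19 · 3 = 6384.
Merge one congruence at a time:
  Start: x ≡ 4 (mod 16).
  Combine with x ≡ 3 (mod 7); new modulus lcm = 112.
    Write x = 4 + 16·t and substitute into x ≡ 3 (mod 7): 16·t ≡ 3 − 4 = -1 (mod 7).
    Reduce coefficients mod 7: 2·t ≡ 6 (mod 7).
    The inverse of 2 mod 7 is 4 (since 2·4 = 8 = 1·7 + 1), so t ≡ 4·6 = 24 ≡ 3 (mod 7).
    Then x = 4 + 16·3 = 52, valid modulo lcm(16, 7) = 112: x ≡ 52 (mod 112).
  Combine with x ≡ 0 (mod 19); new modulus lcm = 2128.
    Write x = 52 + 112·t and substitute into x ≡ 0 (mod 19): 112·t ≡ 0 − 52 = -52 (mod 19).
    Reduce coefficients mod 19: 17·t ≡ 5 (mod 19).
    The inverse of 17 mod 19 is 9 (since 17·9 = 153 = 8·19 + 1), so t ≡ 9·5 = 45 ≡ 7 (mod 19).
    Then x = 52 + 112·7 = 836, valid modulo lcm(112, 19) = 2128: x ≡ 836 (mod 2128).
  Combine with x ≡ 2 (mod 3); new modulus lcm = 6384.
    Write x = 836 + 2128·t and substitute into x ≡ 2 (mod 3): 2128·t ≡ 2 − 836 = -834 (mod 3).
    Reduce coefficients mod 3: 1·t ≡ 0 (mod 3).
    So t ≡ 0 (mod 3).
    Then x = 836 + 2128·0 = 836, valid modulo lcm(2128, 3) = 6384: x ≡ 836 (mod 6384).
Verify against each original: 836 mod 16 = 4, 836 mod 7 = 3, 836 mod 19 = 0, 836 mod 3 = 2.

x ≡ 836 (mod 6384).


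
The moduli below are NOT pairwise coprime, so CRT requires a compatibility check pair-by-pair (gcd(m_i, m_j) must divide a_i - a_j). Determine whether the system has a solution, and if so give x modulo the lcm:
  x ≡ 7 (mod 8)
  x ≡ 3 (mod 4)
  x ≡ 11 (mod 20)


Moduli 8, 4, 20 are not pairwise coprime, so CRT works modulo lcm(m_i) when all pairwise compatibility conditions hold.
Pairwise compatibility: gcd(m_i, m_j) must divide a_i - a_j for every pair.
Merge one congruence at a time:
  Start: x ≡ 7 (mod 8).
  Combine with x ≡ 3 (mod 4): gcd(8, 4) = 4; 3 - 7 = -4, which IS divisible by 4, so compatible.
    Write x = 7 + 8·t and substitute into x ≡ 3 (mod 4): 8·t ≡ 3 − 7 = -4 (mod 4).
    Divide the congruence (and modulus) by g = 4: 2·t ≡ -1 (mod 1).
    Modulo 1 every t works; take t = 0.
    Then x = 7 + 8·0 = 7, valid modulo lcm(8, 4) = 8: x ≡ 7 (mod 8).
  Combine with x ≡ 11 (mod 20): gcd(8, 20) = 4; 11 - 7 = 4, which IS divisible by 4, so compatible.
    Write x = 7 + 8·t and substitute into x ≡ 11 (mod 20): 8·t ≡ 11 − 7 = 4 (mod 20).
    Divide the congruence (and modulus) by g = 4: 2·t ≡ 1 (mod 5).
    The inverse of 2 mod 5 is 3 (since 2·3 = 6 = 1·5 + 1), so t ≡ 3·1 = 3 ≡ 3 (mod 5).
    Then x = 7 + 8·3 = 31, valid modulo lcm(8, 20) = 40: x ≡ 31 (mod 40).
Verify: 31 mod 8 = 7, 31 mod 4 = 3, 31 mod 20 = 11.

x ≡ 31 (mod 40).


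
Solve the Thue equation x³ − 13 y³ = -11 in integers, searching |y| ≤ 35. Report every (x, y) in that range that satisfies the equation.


The equation is x³ - 13y³ = -11. For fixed y, x³ = 13·y³ − 11, so a solution requires the RHS to be a perfect cube.
Strategy: iterate y from -35 to 35, compute RHS = 13·y³ − 11, and check whether it is a (positive or negative) perfect cube.
Check small values of y:
  y = 0: RHS = -11 is not a perfect cube.
  y = 1: RHS = 2 is not a perfect cube.
  y = -1: RHS = -24 is not a perfect cube.
  y = 2: RHS = 93 is not a perfect cube.
  y = -2: RHS = -115 is not a perfect cube.
  y = 3: RHS = 340 is not a perfect cube.
  y = -3: RHS = -362 is not a perfect cube.
Continuing the search up to |y| = 35 finds no solutions either.
No (x, y) in the scanned range satisfies the equation.

No integer solutions with |y| ≤ 35.


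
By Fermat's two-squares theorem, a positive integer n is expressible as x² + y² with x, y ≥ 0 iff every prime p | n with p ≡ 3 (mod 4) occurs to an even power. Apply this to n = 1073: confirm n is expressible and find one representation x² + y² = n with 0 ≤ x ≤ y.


Step 1: Factor n = 1073 = 29 · 37.
Step 2: Check the mod-4 condition on each prime factor: 29 ≡ 1 (mod 4), exponent 1; 37 ≡ 1 (mod 4), exponent 1.
All primes ≡ 3 (mod 4) appear to even exponent (or don't appear), so by the two-squares theorem n IS expressible as a sum of two squares.
Step 3: Build a representation. Here n = 29 · 37 is a product of primes ≡ 1 (mod 4). Each prime p ≡ 1 (mod 4) is itself a sum of two squares; find a² by testing p − a² for a perfect square:
  29: 29 − 1² = 28, 29 − 2² = 25 = 5² ⇒ 29 = 2² + 5².
  37: 37 − 1² = 36 = 6² ⇒ 37 = 1² + 6².
  Combine using the Brahmagupta–Fibonacci identity (a² + b²)(c² + d²) = (ac − bd)² + (ad + bc)² = (ac + bd)² + (ad − bc)²:
  29 · 37 = 1073: from (2² + 5²)(1² + 6²), take (2·1 − 5·6, 2·6 + 5·1) = (2 − 30, 12 + 5) = (-28, 17); dropping signs (only squares matter) gives (28, 17); check 28² + 17² = 784 + 289 = 1073 ✓.
Step 4: Order so x ≤ y and verify: 17² + 28² = 289 + 784 = 1073 = n. ✓

n = 1073 = 17² + 28² (one valid representation with x ≤ y).


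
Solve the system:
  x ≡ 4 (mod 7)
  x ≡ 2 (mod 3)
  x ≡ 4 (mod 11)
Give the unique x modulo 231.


Moduli 7, 3, 11 are pairwise coprime; by CRT there is a unique solution modulo M = 7 · 3 · 11 = 231.
Solve pairwise, accumulating the modulus:
  Start with x ≡ 4 (mod 7).
  Combine with x ≡ 2 (mod 3): since gcd(7, 3) = 1, we get a unique residue mod 21.
    Write x = 4 + 7·t and substitute into x ≡ 2 (mod 3): 7·t ≡ 2 − 4 = -2 (mod 3).
    Reduce coefficients mod 3: 1·t ≡ 1 (mod 3).
    So t ≡ 1 (mod 3).
    Then x = 4 + 7·1 = 11, valid modulo lcm(7, 3) = 21: x ≡ 11 (mod 21).
  Combine with x ≡ 4 (mod 11): since gcd(21, 11) = 1, we get a unique residue mod 231.
    Write x = 11 + 21·t and substitute into x ≡ 4 (mod 11): 21·t ≡ 4 − 11 = -7 (mod 11).
    Reduce coefficients mod 11: 10·t ≡ 4 (mod 11).
    The inverse of 10 mod 11 is 10 (since 10·10 = 100 = 9·11 + 1), so t ≡ 10·4 = 40 ≡ 7 (mod 11).
    Then x = 11 + 21·7 = 158, valid modulo lcm(21, 11) = 231: x ≡ 158 (mod 231).
Verify: 158 mod 7 = 4 ✓, 158 mod 3 = 2 ✓, 158 mod 11 = 4 ✓.

x ≡ 158 (mod 231).


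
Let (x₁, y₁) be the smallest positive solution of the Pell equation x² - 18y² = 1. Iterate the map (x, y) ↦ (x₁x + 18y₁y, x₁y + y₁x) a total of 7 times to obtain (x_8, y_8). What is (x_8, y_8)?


Step 1: Find the fundamental solution (x₁, y₁) of x² - 18y² = 1.
  Expand √18 as a continued fraction. a₀ = ⌊√18⌋ = 4; iterate m_{k+1} = d_k·a_k − m_k, d_{k+1} = (18 − m_{k+1}²)/d_k, a_{k+1} = ⌊(a₀ + m_{k+1})/d_{k+1}⌋ (starting m₀ = 0, d₀ = 1), with convergents p_k = a_k·p_{k-1} + p_{k-2}, q_k = a_k·q_{k-1} + q_{k-2} (p₋₁ = 1, q₋₁ = 0):
  k = 0: a₀ = 4; p₀/q₀ = 4/1; p₀² − 18·q₀² = 16 − 18 = -2.
  k = 1: m = 4, d = 2, a = ⌊(4 + 4)/2⌋ = 4; p/q = (4·4 + 1)/(4·1 + 0) = 17/4; p² − 18·q² = 289 − 288 = 1.
  The first convergent with p² − 18·q² = 1 gives the fundamental solution (x₁, y₁) = (17, 4).
Step 2: Apply the recurrence (x_{n+1}, y_{n+1}) = (x₁x_n + 18y₁y_n, x₁y_n + y₁x_n) repeatedly.
  From (x_1, y_1) = (17, 4): x_2 = 17·17 + 18·4·4 = 577; y_2 = 17·4 + 4·17 = 136.
  From (x_2, y_2) = (577, 136): x_3 = 17·577 + 18·4·136 = 19601; y_3 = 17·136 + 4·577 = 4620.
  From (x_3, y_3) = (19601, 4620): x_4 = 17·19601 + 18·4·4620 = 665857; y_4 = 17·4620 + 4·19601 = 156944.
  From (x_4, y_4) = (665857, 156944): x_5 = 17·665857 + 18·4·156944 = 22619537; y_5 = 17·156944 + 4·665857 = 5331476.
  From (x_5, y_5) = (22619537, 5331476): x_6 = 17·22619537 + 18·4·5331476 = 768398401; y_6 = 17·5331476 + 4·22619537 = 181113240.
  From (x_6, y_6) = (768398401, 181113240): x_7 = 17·768398401 + 18·4·181113240 = 26102926097; y_7 = 17·181113240 + 4·768398401 = 6152518684.
  From (x_7, y_7) = (26102926097, 6152518684): x_8 = 17·26102926097 + 18·4·6152518684 = 886731088897; y_8 = 17·6152518684 + 4·26102926097 = 209004522016.
Step 3: Verify x_8² - 18·y_8² = 786292024016459316676609 - 786292024016459316676608 = 1 (should be 1). ✓

(x_1, y_1) = (17, 4); (x_8, y_8) = (886731088897, 209004522016).


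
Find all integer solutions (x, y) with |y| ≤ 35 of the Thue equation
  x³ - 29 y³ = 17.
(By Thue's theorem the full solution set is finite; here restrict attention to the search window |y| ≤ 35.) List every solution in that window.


The equation is x³ - 29y³ = 17. For fixed y, x³ = 29·y³ + 17, so a solution requires the RHS to be a perfect cube.
Strategy: iterate y from -35 to 35, compute RHS = 29·y³ + 17, and check whether it is a (positive or negative) perfect cube.
Check small values of y:
  y = 0: RHS = 17 is not a perfect cube.
  y = 1: RHS = 46 is not a perfect cube.
  y = -1: RHS = -12 is not a perfect cube.
  y = 2: RHS = 249 is not a perfect cube.
  y = -2: RHS = -215 is not a perfect cube.
  y = 3: RHS = 800 is not a perfect cube.
  y = -3: RHS = -766 is not a perfect cube.
Continuing the search up to |y| = 35 finds no solutions either.
No (x, y) in the scanned range satisfies the equation.

No integer solutions with |y| ≤ 35.


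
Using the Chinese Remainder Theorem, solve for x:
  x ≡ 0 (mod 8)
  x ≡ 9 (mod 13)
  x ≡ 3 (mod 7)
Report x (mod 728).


Moduli 8, 13, 7 are pairwise coprime; by CRT there is a unique solution modulo M = 8 · 13 · 7 = 728.
Solve pairwise, accumulating the modulus:
  Start with x ≡ 0 (mod 8).
  Combine with x ≡ 9 (mod 13): since gcd(8, 13) = 1, we get a unique residue mod 104.
    Write x = 0 + 8·t and substitute into x ≡ 9 (mod 13): 8·t ≡ 9 − 0 = 9 (mod 13).
    The inverse of 8 mod 13 is 5 (since 8·5 = 40 = 3·13 + 1), so t ≡ 5·9 = 45 ≡ 6 (mod 13).
    Then x = 0 + 8·6 = 48, valid modulo lcm(8, 13) = 104: x ≡ 48 (mod 104).
  Combine with x ≡ 3 (mod 7): since gcd(104, 7) = 1, we get a unique residue mod 728.
    Write x = 48 + 104·t and substitute into x ≡ 3 (mod 7): 104·t ≡ 3 − 48 = -45 (mod 7).
    Reduce coefficients mod 7: 6·t ≡ 4 (mod 7).
    The inverse of 6 mod 7 is 6 (since 6·6 = 36 = 5·7 + 1), so t ≡ 6·4 = 24 ≡ 3 (mod 7).
    Then x = 48 + 104·3 = 360, valid modulo lcm(104, 7) = 728: x ≡ 360 (mod 728).
Verify: 360 mod 8 = 0 ✓, 360 mod 13 = 9 ✓, 360 mod 7 = 3 ✓.

x ≡ 360 (mod 728).


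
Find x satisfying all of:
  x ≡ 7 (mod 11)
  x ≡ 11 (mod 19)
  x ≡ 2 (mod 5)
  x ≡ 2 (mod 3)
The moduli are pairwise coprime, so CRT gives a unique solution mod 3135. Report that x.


Product of moduli M = 11 · 19 · 5 · 3 = 3135.
Merge one congruence at a time:
  Start: x ≡ 7 (mod 11).
  Combine with x ≡ 11 (mod 19); new modulus lcm = 209.
    Write x = 7 + 11·t and substitute into x ≡ 11 (mod 19): 11·t ≡ 11 − 7 = 4 (mod 19).
    The inverse of 11 mod 19 is 7 (since 11·7 = 77 = 4·19 + 1), so t ≡ 7·4 = 28 ≡ 9 (mod 19).
    Then x = 7 + 11·9 = 106, valid modulo lcm(11, 19) = 209: x ≡ 106 (mod 209).
  Combine with x ≡ 2 (mod 5); new modulus lcm = 1045.
    Write x = 106 + 209·t and substitute into x ≡ 2 (mod 5): 209·t ≡ 2 − 106 = -104 (mod 5).
    Reduce coefficients mod 5: 4·t ≡ 1 (mod 5).
    The inverse of 4 mod 5 is 4 (since 4·4 = 16 = 3·5 + 1), so t ≡ 4·1 = 4 ≡ 4 (mod 5).
    Then x = 106 + 209·4 = 942, valid modulo lcm(209, 5) = 1045: x ≡ 942 (mod 1045).
  Combine with x ≡ 2 (mod 3); new modulus lcm = 3135.
    Write x = 942 + 1045·t and substitute into x ≡ 2 (mod 3): 1045·t ≡ 2 − 942 = -940 (mod 3).
    Reduce coefficients mod 3: 1·t ≡ 2 (mod 3).
    So t ≡ 2 (mod 3).
    Then x = 942 + 1045·2 = 3032, valid modulo lcm(1045, 3) = 3135: x ≡ 3032 (mod 3135).
Verify against each original: 3032 mod 11 = 7, 3032 mod 19 = 11, 3032 mod 5 = 2, 3032 mod 3 = 2.

x ≡ 3032 (mod 3135).


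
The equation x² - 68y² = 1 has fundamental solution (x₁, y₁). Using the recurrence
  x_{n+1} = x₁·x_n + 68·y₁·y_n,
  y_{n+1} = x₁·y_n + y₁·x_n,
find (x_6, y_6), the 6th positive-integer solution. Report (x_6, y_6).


Step 1: Find the fundamental solution (x₁, y₁) of x² - 68y² = 1.
  Expand √68 as a continued fraction. a₀ = ⌊√68⌋ = 8; iterate m_{k+1} = d_k·a_k − m_k, d_{k+1} = (68 − m_{k+1}²)/d_k, a_{k+1} = ⌊(a₀ + m_{k+1})/d_{k+1}⌋ (starting m₀ = 0, d₀ = 1), with convergents p_k = a_k·p_{k-1} + p_{k-2}, q_k = a_k·q_{k-1} + q_{k-2} (p₋₁ = 1, q₋₁ = 0):
  k = 0: a₀ = 8; p₀/q₀ = 8/1; p₀² − 68·q₀² = 64 − 68 = -4.
  k = 1: m = 8, d = 4, a = ⌊(8 + 8)/4⌋ = 4; p/q = (4·8 + 1)/(4·1 + 0) = 33/4; p² − 68·q² = 1089 − 1088 = 1.
  The first convergent with p² − 68·q² = 1 gives the fundamental solution (x₁, y₁) = (33, 4).
Step 2: Apply the recurrence (x_{n+1}, y_{n+1}) = (x₁x_n + 68y₁y_n, x₁y_n + y₁x_n) repeatedly.
  From (x_1, y_1) = (33, 4): x_2 = 33·33 + 68·4·4 = 2177; y_2 = 33·4 + 4·33 = 264.
  From (x_2, y_2) = (2177, 264): x_3 = 33·2177 + 68·4·264 = 143649; y_3 = 33·264 + 4·2177 = 17420.
  From (x_3, y_3) = (143649, 17420): x_4 = 33·143649 + 68·4·17420 = 9478657; y_4 = 33·17420 + 4·143649 = 1149456.
  From (x_4, y_4) = (9478657, 1149456): x_5 = 33·9478657 + 68·4·1149456 = 625447713; y_5 = 33·1149456 + 4·9478657 = 75846676.
  From (x_5, y_5) = (625447713, 75846676): x_6 = 33·625447713 + 68·4·75846676 = 41270070401; y_6 = 33·75846676 + 4·625447713 = 5004731160.
Step 3: Verify x_6² - 68·y_6² = 1703218710903496300801 - 1703218710903496300800 = 1 (should be 1). ✓

(x_1, y_1) = (33, 4); (x_6, y_6) = (41270070401, 5004731160).


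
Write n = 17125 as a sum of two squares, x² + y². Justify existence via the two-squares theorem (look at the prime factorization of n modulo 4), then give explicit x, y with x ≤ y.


Step 1: Factor n = 17125 = 5^3 · 137.
Step 2: Check the mod-4 condition on each prime factor: 5 ≡ 1 (mod 4), exponent 3; 137 ≡ 1 (mod 4), exponent 1.
All primes ≡ 3 (mod 4) appear to even exponent (or don't appear), so by the two-squares theorem n IS expressible as a sum of two squares.
Step 3: Build a representation. Group n = k² · m with k = 5 and m = 5 · 137 = 685 (a product of primes ≡ 1 (mod 4)); a representation of m scales to one of n via (k·x)² + (k·y)² = k²(x² + y²). Each prime p ≡ 1 (mod 4) is itself a sum of two squares; find a² by testing p − a² for a perfect square:
  5: 5 − 1² = 4 = 2² ⇒ 5 = 1² + 2².
  137: 137 − 1² = 136, 137 − 2² = 133, 137 − 3² = 128, 137 − 4² = 121 = 11² ⇒ 137 = 4² + 11².
  Combine using the Brahmagupta–Fibonacci identity (a² + b²)(c² + d²) = (ac − bd)² + (ad + bc)² = (ac + bd)² + (ad − bc)²:
  5 · 137 = 685: from (1² + 2²)(4² + 11²), take (1·4 − 2·11, 1·11 + 2·4) = (4 − 22, 11 + 8) = (-18, 19); dropping signs (only squares matter) gives (18, 19); check 18² + 19² = 324 + 361 = 685 ✓.
  Scale by k = 5: (5·18, 5·19) = (90, 95).
Step 4: Order so x ≤ y and verify: 90² + 95² = 8100 + 9025 = 17125 = n. ✓

n = 17125 = 90² + 95² (one valid representation with x ≤ y).


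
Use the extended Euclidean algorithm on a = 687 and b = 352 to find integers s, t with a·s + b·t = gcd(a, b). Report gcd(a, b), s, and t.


Euclidean algorithm on (687, 352) — divide until remainder is 0:
  687 = 1 · 352 + 335
  352 = 1 · 335 + 17
  335 = 19 · 17 + 12
  17 = 1 · 12 + 5
  12 = 2 · 5 + 2
  5 = 2 · 2 + 1
  2 = 2 · 1 + 0
gcd(687, 352) = 1.
Track Bezout coefficients alongside the remainders: start with r₀ = 687 = a·1 + b·0 (s = 1, t = 0) and r₁ = 352 = a·0 + b·1 (s = 0, t = 1); each new remainder r_{k+1} = r_{k-1} − q_k·r_k inherits s_{k+1} = s_{k-1} − q_k·s_k, t_{k+1} = t_{k-1} − q_k·t_k, so r_k = a·s_k + b·t_k at every step:
  q = 1: r = 335, s = 1 − 1·0 = 1, t = 0 − 1·1 = -1  (check: 687·1 + 352·(-1) = 335)
  q = 1: r = 17, s = 0 − 1·1 = -1, t = 1 − 1·(-1) = 2  (check: 687·(-1) + 352·2 = 17)
  q = 19: r = 12, s = 1 − 19·(-1) = 20, t = -1 − 19·2 = -39  (check: 687·20 + 352·(-39) = 12)
  q = 1: r = 5, s = -1 − 1·20 = -21, t = 2 − 1·(-39) = 41  (check: 687·(-21) + 352·41 = 5)
  q = 2: r = 2, s = 20 − 2·(-21) = 62, t = -39 − 2·41 = -121  (check: 687·62 + 352·(-121) = 2)
  q = 2: r = 1, s = -21 − 2·62 = -145, t = 41 − 2·(-121) = 283  (check: 687·(-145) + 352·283 = 1)
The row with r = 1 (the gcd) gives the Bezout coefficients s = -145, t = 283.
Result: 687 · (-145) + 352 · (283) = 1.

gcd(687, 352) = 1; s = -145, t = 283 (check: 687·(-145) + 352·283 = 1).


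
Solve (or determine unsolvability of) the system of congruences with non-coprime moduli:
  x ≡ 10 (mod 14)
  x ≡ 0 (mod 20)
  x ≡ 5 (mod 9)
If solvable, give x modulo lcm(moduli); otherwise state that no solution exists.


Moduli 14, 20, 9 are not pairwise coprime, so CRT works modulo lcm(m_i) when all pairwise compatibility conditions hold.
Pairwise compatibility: gcd(m_i, m_j) must divide a_i - a_j for every pair.
Merge one congruence at a time:
  Start: x ≡ 10 (mod 14).
  Combine with x ≡ 0 (mod 20): gcd(14, 20) = 2; 0 - 10 = -10, which IS divisible by 2, so compatible.
    Write x = 10 + 14·t and substitute into x ≡ 0 (mod 20): 14·t ≡ 0 − 10 = -10 (mod 20).
    Divide the congruence (and modulus) by g = 2: 7·t ≡ -5 (mod 10).
    Reduce coefficients mod 10: 7·t ≡ 5 (mod 10).
    The inverse of 7 mod 10 is 3 (since 7·3 = 21 = 2·10 + 1), so t ≡ 3·5 = 15 ≡ 5 (mod 10).
    Then x = 10 + 14·5 = 80, valid modulo lcm(14, 20) = 140: x ≡ 80 (mod 140).
  Combine with x ≡ 5 (mod 9): gcd(140, 9) = 1; 5 - 80 = -75, which IS divisible by 1, so compatible.
    Write x = 80 + 140·t and substitute into x ≡ 5 (mod 9): 140·t ≡ 5 − 80 = -75 (mod 9).
    Reduce coefficients mod 9: 5·t ≡ 6 (mod 9).
    The inverse of 5 mod 9 is 2 (since 5·2 = 10 = 1·9 + 1), so t ≡ 2·6 = 12 ≡ 3 (mod 9).
    Then x = 80 + 140·3 = 500, valid modulo lcm(140, 9) = 1260: x ≡ 500 (mod 1260).
Verify: 500 mod 14 = 10, 500 mod 20 = 0, 500 mod 9 = 5.

x ≡ 500 (mod 1260).


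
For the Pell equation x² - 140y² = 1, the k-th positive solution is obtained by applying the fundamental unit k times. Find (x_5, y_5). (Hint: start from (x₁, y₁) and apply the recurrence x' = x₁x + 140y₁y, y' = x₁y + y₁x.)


Step 1: Find the fundamental solution (x₁, y₁) of x² - 140y² = 1.
  Expand √140 as a continued fraction. a₀ = ⌊√140⌋ = 11; iterate m_{k+1} = d_k·a_k − m_k, d_{k+1} = (140 − m_{k+1}²)/d_k, a_{k+1} = ⌊(a₀ + m_{k+1})/d_{k+1}⌋ (starting m₀ = 0, d₀ = 1), with convergents p_k = a_k·p_{k-1} + p_{k-2}, q_k = a_k·q_{k-1} + q_{k-2} (p₋₁ = 1, q₋₁ = 0):
  k = 0: a₀ = 11; p₀/q₀ = 11/1; p₀² − 140·q₀² = 121 − 140 = -19.
  k = 1: m = 11, d = 19, a = ⌊(11 + 11)/19⌋ = 1; p/q = (1·11 + 1)/(1·1 + 0) = 12/1; p² − 140·q² = 144 − 140 = 4.
  k = 2: m = 8, d = 4, a = ⌊(11 + 8)/4⌋ = 4; p/q = (4·12 + 11)/(4·1 + 1) = 59/5; p² − 140·q² = 3481 − 3500 = -19.
  k = 3: m = 8, d = 19, a = ⌊(11 + 8)/19⌋ = 1; p/q = (1·59 + 12)/(1·5 + 1) = 71/6; p² − 140·q² = 5041 − 5040 = 1.
  The first convergent with p² − 140·q² = 1 gives the fundamental solution (x₁, y₁) = (71, 6).
Step 2: Apply the recurrence (x_{n+1}, y_{n+1}) = (x₁x_n + 140y₁y_n, x₁y_n + y₁x_n) repeatedly.
  From (x_1, y_1) = (71, 6): x_2 = 71·71 + 140·6·6 = 10081; y_2 = 71·6 + 6·71 = 852.
  From (x_2, y_2) = (10081, 852): x_3 = 71·10081 + 140·6·852 = 1431431; y_3 = 71·852 + 6·10081 = 120978.
  From (x_3, y_3) = (1431431, 120978): x_4 = 71·1431431 + 140·6·120978 = 203253121; y_4 = 71·120978 + 6·1431431 = 17178024.
  From (x_4, y_4) = (203253121, 17178024): x_5 = 71·203253121 + 140·6·17178024 = 28860511751; y_5 = 71·17178024 + 6·203253121 = 2439158430.
Step 3: Verify x_5² - 140·y_5² = 832929138529609086001 - 832929138529609086000 = 1 (should be 1). ✓

(x_1, y_1) = (71, 6); (x_5, y_5) = (28860511751, 2439158430).


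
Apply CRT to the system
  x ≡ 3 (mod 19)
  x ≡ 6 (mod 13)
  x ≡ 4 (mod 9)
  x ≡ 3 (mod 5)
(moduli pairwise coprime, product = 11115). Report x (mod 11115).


Product of moduli M = 19 · 13 · 9 · 5 = 11115.
Merge one congruence at a time:
  Start: x ≡ 3 (mod 19).
  Combine with x ≡ 6 (mod 13); new modulus lcm = 247.
    Write x = 3 + 19·t and substitute into x ≡ 6 (mod 13): 19·t ≡ 6 − 3 = 3 (mod 13).
    Reduce coefficients mod 13: 6·t ≡ 3 (mod 13).
    The inverse of 6 mod 13 is 11 (since 6·11 = 66 = 5·13 + 1), so t ≡ 11·3 = 33 ≡ 7 (mod 13).
    Then x = 3 + 19·7 = 136, valid modulo lcm(19, 13) = 247: x ≡ 136 (mod 247).
  Combine with x ≡ 4 (mod 9); new modulus lcm = 2223.
    Write x = 136 + 247·t and substitute into x ≡ 4 (mod 9): 247·t ≡ 4 − 136 = -132 (mod 9).
    Reduce coefficients mod 9: 4·t ≡ 3 (mod 9).
    The inverse of 4 mod 9 is 7 (since 4·7 = 28 = 3·9 + 1), so t ≡ 7·3 = 21 ≡ 3 (mod 9).
    Then x = 136 + 247·3 = 877, valid modulo lcm(247, 9) = 2223: x ≡ 877 (mod 2223).
  Combine with x ≡ 3 (mod 5); new modulus lcm = 11115.
    Write x = 877 + 2223·t and substitute into x ≡ 3 (mod 5): 2223·t ≡ 3 − 877 = -874 (mod 5).
    Reduce coefficients mod 5: 3·t ≡ 1 (mod 5).
    The inverse of 3 mod 5 is 2 (since 3·2 = 6 = 1·5 + 1), so t ≡ 2·1 = 2 ≡ 2 (mod 5).
    Then x = 877 + 2223·2 = 5323, valid modulo lcm(2223, 5) = 11115: x ≡ 5323 (mod 11115).
Verify against each original: 5323 mod 19 = 3, 5323 mod 13 = 6, 5323 mod 9 = 4, 5323 mod 5 = 3.

x ≡ 5323 (mod 11115).


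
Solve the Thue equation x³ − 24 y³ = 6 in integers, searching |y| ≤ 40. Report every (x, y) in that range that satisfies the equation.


The equation is x³ - 24y³ = 6. For fixed y, x³ = 24·y³ + 6, so a solution requires the RHS to be a perfect cube.
Strategy: iterate y from -40 to 40, compute RHS = 24·y³ + 6, and check whether it is a (positive or negative) perfect cube.
Check small values of y:
  y = 0: RHS = 6 is not a perfect cube.
  y = 1: RHS = 30 is not a perfect cube.
  y = -1: RHS = -18 is not a perfect cube.
  y = 2: RHS = 198 is not a perfect cube.
  y = -2: RHS = -186 is not a perfect cube.
  y = 3: RHS = 654 is not a perfect cube.
  y = -3: RHS = -642 is not a perfect cube.
Continuing the search up to |y| = 40 finds no solutions either.
No (x, y) in the scanned range satisfies the equation.

No integer solutions with |y| ≤ 40.


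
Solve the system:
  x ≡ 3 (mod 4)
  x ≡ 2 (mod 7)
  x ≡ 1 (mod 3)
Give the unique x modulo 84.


Moduli 4, 7, 3 are pairwise coprime; by CRT there is a unique solution modulo M = 4 · 7 · 3 = 84.
Solve pairwise, accumulating the modulus:
  Start with x ≡ 3 (mod 4).
  Combine with x ≡ 2 (mod 7): since gcd(4, 7) = 1, we get a unique residue mod 28.
    Write x = 3 + 4·t and substitute into x ≡ 2 (mod 7): 4·t ≡ 2 − 3 = -1 (mod 7).
    Reduce coefficients mod 7: 4·t ≡ 6 (mod 7).
    The inverse of 4 mod 7 is 2 (since 4·2 = 8 = 1·7 + 1), so t ≡ 2·6 = 12 ≡ 5 (mod 7).
    Then x = 3 + 4·5 = 23, valid modulo lcm(4, 7) = 28: x ≡ 23 (mod 28).
  Combine with x ≡ 1 (mod 3): since gcd(28, 3) = 1, we get a unique residue mod 84.
    Write x = 23 + 28·t and substitute into x ≡ 1 (mod 3): 28·t ≡ 1 − 23 = -22 (mod 3).
    Reduce coefficients mod 3: 1·t ≡ 2 (mod 3).
    So t ≡ 2 (mod 3).
    Then x = 23 + 28·2 = 79, valid modulo lcm(28, 3) = 84: x ≡ 79 (mod 84).
Verify: 79 mod 4 = 3 ✓, 79 mod 7 = 2 ✓, 79 mod 3 = 1 ✓.

x ≡ 79 (mod 84).


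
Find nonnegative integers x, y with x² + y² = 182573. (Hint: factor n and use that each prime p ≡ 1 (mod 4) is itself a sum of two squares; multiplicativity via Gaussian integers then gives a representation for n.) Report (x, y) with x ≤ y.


Step 1: Factor n = 182573 = 41 · 61 · 73.
Step 2: Check the mod-4 condition on each prime factor: 41 ≡ 1 (mod 4), exponent 1; 61 ≡ 1 (mod 4), exponent 1; 73 ≡ 1 (mod 4), exponent 1.
All primes ≡ 3 (mod 4) appear to even exponent (or don't appear), so by the two-squares theorem n IS expressible as a sum of two squares.
Step 3: Build a representation. Here n = 41 · 61 · 73 is a product of primes ≡ 1 (mod 4). Each prime p ≡ 1 (mod 4) is itself a sum of two squares; find a² by testing p − a² for a perfect square:
  41: 41 − 1² = 40, 41 − 2² = 37, 41 − 3² = 32, 41 − 4² = 25 = 5² ⇒ 41 = 4² + 5².
  61: 61 − 1² = 60, 61 − 2² = 57, 61 − 3² = 52, 61 − 4² = 45, 61 − 5² = 36 = 6² ⇒ 61 = 5² + 6².
  73: 73 − 1² = 72, 73 − 2² = 69, 73 − 3² = 64 = 8² ⇒ 73 = 3² + 8².
  Combine using the Brahmagupta–Fibonacci identity (a² + b²)(c² + d²) = (ac − bd)² + (ad + bc)² = (ac + bd)² + (ad − bc)²:
  41 · 61 = 2501: from (4² + 5²)(5² + 6²), take (4·5 − 5·6, 4·6 + 5·5) = (20 − 30, 24 + 25) = (-10, 49); dropping signs (only squares matter) gives (10, 49); check 10² + 49² = 100 + 2401 = 2501 ✓.
  2501 · 73 = 182573: from (10² + 49²)(3² + 8²), take (10·3 − 49·8, 10·8 + 49·3) = (30 − 392, 80 + 147) = (-362, 227); dropping signs (only squares matter) gives (362, 227); check 362² + 227² = 131044 + 51529 = 182573 ✓.
Step 4: Order so x ≤ y and verify: 227² + 362² = 51529 + 131044 = 182573 = n. ✓

n = 182573 = 227² + 362² (one valid representation with x ≤ y).


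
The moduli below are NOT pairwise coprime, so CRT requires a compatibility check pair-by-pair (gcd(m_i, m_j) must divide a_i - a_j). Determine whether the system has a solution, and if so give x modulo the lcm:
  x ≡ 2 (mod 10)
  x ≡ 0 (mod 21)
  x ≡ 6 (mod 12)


Moduli 10, 21, 12 are not pairwise coprime, so CRT works modulo lcm(m_i) when all pairwise compatibility conditions hold.
Pairwise compatibility: gcd(m_i, m_j) must divide a_i - a_j for every pair.
Merge one congruence at a time:
  Start: x ≡ 2 (mod 10).
  Combine with x ≡ 0 (mod 21): gcd(10, 21) = 1; 0 - 2 = -2, which IS divisible by 1, so compatible.
    Write x = 2 + 10·t and substitute into x ≡ 0 (mod 21): 10·t ≡ 0 − 2 = -2 (mod 21).
    Reduce coefficients mod 21: 10·t ≡ 19 (mod 21).
    The inverse of 10 mod 21 is 19 (since 10·19 = 190 = 9·21 + 1), so t ≡ 19·19 = 361 ≡ 4 (mod 21).
    Then x = 2 + 10·4 = 42, valid modulo lcm(10, 21) = 210: x ≡ 42 (mod 210).
  Combine with x ≡ 6 (mod 12): gcd(210, 12) = 6; 6 - 42 = -36, which IS divisible by 6, so compatible.
    Write x = 42 + 210·t and substitute into x ≡ 6 (mod 12): 210·t ≡ 6 − 42 = -36 (mod 12).
    Divide the congruence (and modulus) by g = 6: 35·t ≡ -6 (mod 2).
    Reduce coefficients mod 2: 1·t ≡ 0 (mod 2).
    So t ≡ 0 (mod 2).
    Then x = 42 + 210·0 = 42, valid modulo lcm(210, 12) = 420: x ≡ 42 (mod 420).
Verify: 42 mod 10 = 2, 42 mod 21 = 0, 42 mod 12 = 6.

x ≡ 42 (mod 420).


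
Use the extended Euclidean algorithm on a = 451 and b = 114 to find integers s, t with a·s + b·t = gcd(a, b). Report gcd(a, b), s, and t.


Euclidean algorithm on (451, 114) — divide until remainder is 0:
  451 = 3 · 114 + 109
  114 = 1 · 109 + 5
  109 = 21 · 5 + 4
  5 = 1 · 4 + 1
  4 = 4 · 1 + 0
gcd(451, 114) = 1.
Track Bezout coefficients alongside the remainders: start with r₀ = 451 = a·1 + b·0 (s = 1, t = 0) and r₁ = 114 = a·0 + b·1 (s = 0, t = 1); each new remainder r_{k+1} = r_{k-1} − q_k·r_k inherits s_{k+1} = s_{k-1} − q_k·s_k, t_{k+1} = t_{k-1} − q_k·t_k, so r_k = a·s_k + b·t_k at every step:
  q = 3: r = 109, s = 1 − 3·0 = 1, t = 0 − 3·1 = -3  (check: 451·1 + 114·(-3) = 109)
  q = 1: r = 5, s = 0 − 1·1 = -1, t = 1 − 1·(-3) = 4  (check: 451·(-1) + 114·4 = 5)
  q = 21: r = 4, s = 1 − 21·(-1) = 22, t = -3 − 21·4 = -87  (check: 451·22 + 114·(-87) = 4)
  q = 1: r = 1, s = -1 − 1·22 = -23, t = 4 − 1·(-87) = 91  (check: 451·(-23) + 114·91 = 1)
The row with r = 1 (the gcd) gives the Bezout coefficients s = -23, t = 91.
Result: 451 · (-23) + 114 · (91) = 1.

gcd(451, 114) = 1; s = -23, t = 91 (check: 451·(-23) + 114·91 = 1).


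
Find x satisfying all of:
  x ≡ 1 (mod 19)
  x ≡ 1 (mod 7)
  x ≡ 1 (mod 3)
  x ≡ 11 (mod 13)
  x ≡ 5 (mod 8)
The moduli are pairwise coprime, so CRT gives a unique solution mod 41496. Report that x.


Product of moduli M = 19 · 7 · 3 · 13 · 8 = 41496.
Merge one congruence at a time:
  Start: x ≡ 1 (mod 19).
  Combine with x ≡ 1 (mod 7); new modulus lcm = 133.
    Write x = 1 + 19·t and substitute into x ≡ 1 (mod 7): 19·t ≡ 1 − 1 = 0 (mod 7).
    Reduce coefficients mod 7: 5·t ≡ 0 (mod 7).
    The inverse of 5 mod 7 is 3 (since 5·3 = 15 = 2·7 + 1), so t ≡ 3·0 = 0 ≡ 0 (mod 7).
    Then x = 1 + 19·0 = 1, valid modulo lcm(19, 7) = 133: x ≡ 1 (mod 133).
  Combine with x ≡ 1 (mod 3); new modulus lcm = 399.
    Write x = 1 + 133·t and substitute into x ≡ 1 (mod 3): 133·t ≡ 1 − 1 = 0 (mod 3).
    Reduce coefficients mod 3: 1·t ≡ 0 (mod 3).
    So t ≡ 0 (mod 3).
    Then x = 1 + 133·0 = 1, valid modulo lcm(133, 3) = 399: x ≡ 1 (mod 399).
  Combine with x ≡ 11 (mod 13); new modulus lcm = 5187.
    Write x = 1 + 399·t and substitute into x ≡ 11 (mod 13): 399·t ≡ 11 − 1 = 10 (mod 13).
    Reduce coefficients mod 13: 9·t ≡ 10 (mod 13).
    The inverse of 9 mod 13 is 3 (since 9·3 = 27 = 2·13 + 1), so t ≡ 3·10 = 30 ≡ 4 (mod 13).
    Then x = 1 + 399·4 = 1597, valid modulo lcm(399, 13) = 5187: x ≡ 1597 (mod 5187).
  Combine with x ≡ 5 (mod 8); new modulus lcm = 41496.
    Write x = 1597 + 5187·t and substitute into x ≡ 5 (mod 8): 5187·t ≡ 5 − 1597 = -1592 (mod 8).
    Reduce coefficients mod 8: 3·t ≡ 0 (mod 8).
    The inverse of 3 mod 8 is 3 (since 3·3 = 9 = 1·8 + 1), so t ≡ 3·0 = 0 ≡ 0 (mod 8).
    Then x = 1597 + 5187·0 = 1597, valid modulo lcm(5187, 8) = 41496: x ≡ 1597 (mod 41496).
Verify against each original: 1597 mod 19 = 1, 1597 mod 7 = 1, 1597 mod 3 = 1, 1597 mod 13 = 11, 1597 mod 8 = 5.

x ≡ 1597 (mod 41496).


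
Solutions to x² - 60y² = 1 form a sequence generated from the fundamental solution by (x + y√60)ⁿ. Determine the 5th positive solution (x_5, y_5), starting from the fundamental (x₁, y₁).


Step 1: Find the fundamental solution (x₁, y₁) of x² - 60y² = 1.
  Expand √60 as a continued fraction. a₀ = ⌊√60⌋ = 7; iterate m_{k+1} = d_k·a_k − m_k, d_{k+1} = (60 − m_{k+1}²)/d_k, a_{k+1} = ⌊(a₀ + m_{k+1})/d_{k+1}⌋ (starting m₀ = 0, d₀ = 1), with convergents p_k = a_k·p_{k-1} + p_{k-2}, q_k = a_k·q_{k-1} + q_{k-2} (p₋₁ = 1, q₋₁ = 0):
  k = 0: a₀ = 7; p₀/q₀ = 7/1; p₀² − 60·q₀² = 49 − 60 = -11.
  k = 1: m = 7, d = 11, a = ⌊(7 + 7)/11⌋ = 1; p/q = (1·7 + 1)/(1·1 + 0) = 8/1; p² − 60·q² = 64 − 60 = 4.
  k = 2: m = 4, d = 4, a = ⌊(7 + 4)/4⌋ = 2; p/q = (2·8 + 7)/(2·1 + 1) = 23/3; p² − 60·q² = 529 − 540 = -11.
  k = 3: m = 4, d = 11, a = ⌊(7 + 4)/11⌋ = 1; p/q = (1·23 + 8)/(1·3 + 1) = 31/4; p² − 60·q² = 961 − 960 = 1.
  The first convergent with p² − 60·q² = 1 gives the fundamental solution (x₁, y₁) = (31, 4).
Step 2: Apply the recurrence (x_{n+1}, y_{n+1}) = (x₁x_n + 60y₁y_n, x₁y_n + y₁x_n) repeatedly.
  From (x_1, y_1) = (31, 4): x_2 = 31·31 + 60·4·4 = 1921; y_2 = 31·4 + 4·31 = 248.
  From (x_2, y_2) = (1921, 248): x_3 = 31·1921 + 60·4·248 = 119071; y_3 = 31·248 + 4·1921 = 15372.
  From (x_3, y_3) = (119071, 15372): x_4 = 31·119071 + 60·4·15372 = 7380481; y_4 = 31·15372 + 4·119071 = 952816.
  From (x_4, y_4) = (7380481, 952816): x_5 = 31·7380481 + 60·4·952816 = 457470751; y_5 = 31·952816 + 4·7380481 = 59059220.
Step 3: Verify x_5² - 60·y_5² = 209279488020504001 - 209279488020504000 = 1 (should be 1). ✓

(x_1, y_1) = (31, 4); (x_5, y_5) = (457470751, 59059220).


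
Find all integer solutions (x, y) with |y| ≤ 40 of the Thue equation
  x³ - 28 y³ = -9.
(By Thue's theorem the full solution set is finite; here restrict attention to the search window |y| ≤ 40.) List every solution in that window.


The equation is x³ - 28y³ = -9. For fixed y, x³ = 28·y³ − 9, so a solution requires the RHS to be a perfect cube.
Strategy: iterate y from -40 to 40, compute RHS = 28·y³ − 9, and check whether it is a (positive or negative) perfect cube.
Check small values of y:
  y = 0: RHS = -9 is not a perfect cube.
  y = 1: RHS = 19 is not a perfect cube.
  y = -1: RHS = -37 is not a perfect cube.
  y = 2: RHS = 215 is not a perfect cube.
  y = -2: RHS = -233 is not a perfect cube.
  y = 3: RHS = 747 is not a perfect cube.
  y = -3: RHS = -765 is not a perfect cube.
Continuing the search up to |y| = 40 finds no solutions either.
No (x, y) in the scanned range satisfies the equation.

No integer solutions with |y| ≤ 40.


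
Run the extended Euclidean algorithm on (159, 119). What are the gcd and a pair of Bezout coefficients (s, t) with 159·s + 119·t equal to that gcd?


Euclidean algorithm on (159, 119) — divide until remainder is 0:
  159 = 1 · 119 + 40
  119 = 2 · 40 + 39
  40 = 1 · 39 + 1
  39 = 39 · 1 + 0
gcd(159, 119) = 1.
Track Bezout coefficients alongside the remainders: start with r₀ = 159 = a·1 + b·0 (s = 1, t = 0) and r₁ = 119 = a·0 + b·1 (s = 0, t = 1); each new remainder r_{k+1} = r_{k-1} − q_k·r_k inherits s_{k+1} = s_{k-1} − q_k·s_k, t_{k+1} = t_{k-1} − q_k·t_k, so r_k = a·s_k + b·t_k at every step:
  q = 1: r = 40, s = 1 − 1·0 = 1, t = 0 − 1·1 = -1  (check: 159·1 + 119·(-1) = 40)
  q = 2: r = 39, s = 0 − 2·1 = -2, t = 1 − 2·(-1) = 3  (check: 159·(-2) + 119·3 = 39)
  q = 1: r = 1, s = 1 − 1·(-2) = 3, t = -1 − 1·3 = -4  (check: 159·3 + 119·(-4) = 1)
The row with r = 1 (the gcd) gives the Bezout coefficients s = 3, t = -4.
Result: 159 · (3) + 119 · (-4) = 1.

gcd(159, 119) = 1; s = 3, t = -4 (check: 159·3 + 119·(-4) = 1).


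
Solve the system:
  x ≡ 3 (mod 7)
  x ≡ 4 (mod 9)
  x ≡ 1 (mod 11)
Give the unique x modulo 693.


Moduli 7, 9, 11 are pairwise coprime; by CRT there is a unique solution modulo M = 7 · 9 · 11 = 693.
Solve pairwise, accumulating the modulus:
  Start with x ≡ 3 (mod 7).
  Combine with x ≡ 4 (mod 9): since gcd(7, 9) = 1, we get a unique residue mod 63.
    Write x = 3 + 7·t and substitute into x ≡ 4 (mod 9): 7·t ≡ 4 − 3 = 1 (mod 9).
    The inverse of 7 mod 9 is 4 (since 7·4 = 28 = 3·9 + 1), so t ≡ 4·1 = 4 ≡ 4 (mod 9).
    Then x = 3 + 7·4 = 31, valid modulo lcm(7, 9) = 63: x ≡ 31 (mod 63).
  Combine with x ≡ 1 (mod 11): since gcd(63, 11) = 1, we get a unique residue mod 693.
    Write x = 31 + 63·t and substitute into x ≡ 1 (mod 11): 63·t ≡ 1 − 31 = -30 (mod 11).
    Reduce coefficients mod 11: 8·t ≡ 3 (mod 11).
    The inverse of 8 mod 11 is 7 (since 8·7 = 56 = 5·11 + 1), so t ≡ 7·3 = 21 ≡ 10 (mod 11).
    Then x = 31 + 63·10 = 661, valid modulo lcm(63, 11) = 693: x ≡ 661 (mod 693).
Verify: 661 mod 7 = 3 ✓, 661 mod 9 = 4 ✓, 661 mod 11 = 1 ✓.

x ≡ 661 (mod 693).


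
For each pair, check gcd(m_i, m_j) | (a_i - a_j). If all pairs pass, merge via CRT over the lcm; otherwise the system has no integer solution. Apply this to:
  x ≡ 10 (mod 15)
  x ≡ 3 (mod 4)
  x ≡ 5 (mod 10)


Moduli 15, 4, 10 are not pairwise coprime, so CRT works modulo lcm(m_i) when all pairwise compatibility conditions hold.
Pairwise compatibility: gcd(m_i, m_j) must divide a_i - a_j for every pair.
Merge one congruence at a time:
  Start: x ≡ 10 (mod 15).
  Combine with x ≡ 3 (mod 4): gcd(15, 4) = 1; 3 - 10 = -7, which IS divisible by 1, so compatible.
    Write x = 10 + 15·t and substitute into x ≡ 3 (mod 4): 15·t ≡ 3 − 10 = -7 (mod 4).
    Reduce coefficients mod 4: 3·t ≡ 1 (mod 4).
    The inverse of 3 mod 4 is 3 (since 3·3 = 9 = 2·4 + 1), so t ≡ 3·1 = 3 ≡ 3 (mod 4).
    Then x = 10 + 15·3 = 55, valid modulo lcm(15, 4) = 60: x ≡ 55 (mod 60).
  Combine with x ≡ 5 (mod 10): gcd(60, 10) = 10; 5 - 55 = -50, which IS divisible by 10, so compatible.
    Write x = 55 + 60·t and substitute into x ≡ 5 (mod 10): 60·t ≡ 5 − 55 = -50 (mod 10).
    Divide the congruence (and modulus) by g = 10: 6·t ≡ -5 (mod 1).
    Modulo 1 every t works; take t = 0.
    Then x = 55 + 60·0 = 55, valid modulo lcm(60, 10) = 60: x ≡ 55 (mod 60).
Verify: 55 mod 15 = 10, 55 mod 4 = 3, 55 mod 10 = 5.

x ≡ 55 (mod 60).


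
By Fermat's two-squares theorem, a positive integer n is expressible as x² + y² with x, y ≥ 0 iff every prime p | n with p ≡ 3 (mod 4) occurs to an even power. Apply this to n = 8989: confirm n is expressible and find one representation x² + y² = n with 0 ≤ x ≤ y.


Step 1: Factor n = 8989 = 89 · 101.
Step 2: Check the mod-4 condition on each prime factor: 89 ≡ 1 (mod 4), exponent 1; 101 ≡ 1 (mod 4), exponent 1.
All primes ≡ 3 (mod 4) appear to even exponent (or don't appear), so by the two-squares theorem n IS expressible as a sum of two squares.
Step 3: Build a representation. Here n = 89 · 101 is a product of primes ≡ 1 (mod 4). Each prime p ≡ 1 (mod 4) is itself a sum of two squares; find a² by testing p − a² for a perfect square:
  89: 89 − 1² = 88, 89 − 2² = 85, 89 − 3² = 80, 89 − 4² = 73, 89 − 5² = 64 = 8² ⇒ 89 = 5² + 8².
  101: 101 − 1² = 100 = 10² ⇒ 101 = 1² + 10².
  Combine using the Brahmagupta–Fibonacci identity (a² + b²)(c² + d²) = (ac − bd)² + (ad + bc)² = (ac + bd)² + (ad − bc)²:
  89 · 101 = 8989: from (5² + 8²)(1² + 10²), take (5·1 − 8·10, 5·10 + 8·1) = (5 − 80, 50 + 8) = (-75, 58); dropping signs (only squares matter) gives (75, 58); check 75² + 58² = 5625 + 3364 = 8989 ✓.
Step 4: Order so x ≤ y and verify: 58² + 75² = 3364 + 5625 = 8989 = n. ✓

n = 8989 = 58² + 75² (one valid representation with x ≤ y).


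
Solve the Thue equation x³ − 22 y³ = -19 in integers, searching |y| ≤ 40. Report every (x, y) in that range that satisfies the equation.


The equation is x³ - 22y³ = -19. For fixed y, x³ = 22·y³ − 19, so a solution requires the RHS to be a perfect cube.
Strategy: iterate y from -40 to 40, compute RHS = 22·y³ − 19, and check whether it is a (positive or negative) perfect cube.
Check small values of y:
  y = 0: RHS = -19 is not a perfect cube.
  y = 1: RHS = 3 is not a perfect cube.
  y = -1: RHS = -41 is not a perfect cube.
  y = 2: RHS = 157 is not a perfect cube.
  y = -2: RHS = -195 is not a perfect cube.
  y = 3: RHS = 575 is not a perfect cube.
  y = -3: RHS = -613 is not a perfect cube.
Continuing the search up to |y| = 40 finds no solutions either.
No (x, y) in the scanned range satisfies the equation.

No integer solutions with |y| ≤ 40.


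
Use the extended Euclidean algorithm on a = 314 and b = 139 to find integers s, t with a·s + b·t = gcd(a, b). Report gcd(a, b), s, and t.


Euclidean algorithm on (314, 139) — divide until remainder is 0:
  314 = 2 · 139 + 36
  139 = 3 · 36 + 31
  36 = 1 · 31 + 5
  31 = 6 · 5 + 1
  5 = 5 · 1 + 0
gcd(314, 139) = 1.
Track Bezout coefficients alongside the remainders: start with r₀ = 314 = a·1 + b·0 (s = 1, t = 0) and r₁ = 139 = a·0 + b·1 (s = 0, t = 1); each new remainder r_{k+1} = r_{k-1} − q_k·r_k inherits s_{k+1} = s_{k-1} − q_k·s_k, t_{k+1} = t_{k-1} − q_k·t_k, so r_k = a·s_k + b·t_k at every step:
  q = 2: r = 36, s = 1 − 2·0 = 1, t = 0 − 2·1 = -2  (check: 314·1 + 139·(-2) = 36)
  q = 3: r = 31, s = 0 − 3·1 = -3, t = 1 − 3·(-2) = 7  (check: 314·(-3) + 139·7 = 31)
  q = 1: r = 5, s = 1 − 1·(-3) = 4, t = -2 − 1·7 = -9  (check: 314·4 + 139·(-9) = 5)
  q = 6: r = 1, s = -3 − 6·4 = -27, t = 7 − 6·(-9) = 61  (check: 314·(-27) + 139·61 = 1)
The row with r = 1 (the gcd) gives the Bezout coefficients s = -27, t = 61.
Result: 314 · (-27) + 139 · (61) = 1.

gcd(314, 139) = 1; s = -27, t = 61 (check: 314·(-27) + 139·61 = 1).


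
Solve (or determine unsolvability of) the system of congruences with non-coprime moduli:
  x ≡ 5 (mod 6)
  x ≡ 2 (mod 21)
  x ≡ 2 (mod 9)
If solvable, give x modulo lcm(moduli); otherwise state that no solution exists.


Moduli 6, 21, 9 are not pairwise coprime, so CRT works modulo lcm(m_i) when all pairwise compatibility conditions hold.
Pairwise compatibility: gcd(m_i, m_j) must divide a_i - a_j for every pair.
Merge one congruence at a time:
  Start: x ≡ 5 (mod 6).
  Combine with x ≡ 2 (mod 21): gcd(6, 21) = 3; 2 - 5 = -3, which IS divisible by 3, so compatible.
    Write x = 5 + 6·t and substitute into x ≡ 2 (mod 21): 6·t ≡ 2 − 5 = -3 (mod 21).
    Divide the congruence (and modulus) by g = 3: 2·t ≡ -1 (mod 7).
    Reduce coefficients mod 7: 2·t ≡ 6 (mod 7).
    The inverse of 2 mod 7 is 4 (since 2·4 = 8 = 1·7 + 1), so t ≡ 4·6 = 24 ≡ 3 (mod 7).
    Then x = 5 + 6·3 = 23, valid modulo lcm(6, 21) = 42: x ≡ 23 (mod 42).
  Combine with x ≡ 2 (mod 9): gcd(42, 9) = 3; 2 - 23 = -21, which IS divisible by 3, so compatible.
    Write x = 23 + 42·t and substitute into x ≡ 2 (mod 9): 42·t ≡ 2 − 23 = -21 (mod 9).
    Divide the congruence (and modulus) by g = 3: 14·t ≡ -7 (mod 3).
    Reduce coefficients mod 3: 2·t ≡ 2 (mod 3).
    The inverse of 2 mod 3 is 2 (since 2·2 = 4 = 1·3 + 1), so t ≡ 2·2 = 4 ≡ 1 (mod 3).
    Then x = 23 + 42·1 = 65, valid modulo lcm(42, 9) = 126: x ≡ 65 (mod 126).
Verify: 65 mod 6 = 5, 65 mod 21 = 2, 65 mod 9 = 2.

x ≡ 65 (mod 126).
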